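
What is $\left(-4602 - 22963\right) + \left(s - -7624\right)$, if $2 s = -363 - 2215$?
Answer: $-21230$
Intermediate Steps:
$s = -1289$ ($s = \frac{-363 - 2215}{2} = \frac{1}{2} \left(-2578\right) = -1289$)
$\left(-4602 - 22963\right) + \left(s - -7624\right) = \left(-4602 - 22963\right) - -6335 = -27565 + \left(-1289 + 7624\right) = -27565 + 6335 = -21230$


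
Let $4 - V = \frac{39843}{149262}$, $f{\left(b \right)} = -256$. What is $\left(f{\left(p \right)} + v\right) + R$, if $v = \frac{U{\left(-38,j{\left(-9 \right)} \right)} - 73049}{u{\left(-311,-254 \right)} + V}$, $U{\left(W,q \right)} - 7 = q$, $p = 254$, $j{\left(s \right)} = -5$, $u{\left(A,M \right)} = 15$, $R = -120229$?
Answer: $- \frac{115931822263}{932045} \approx -1.2438 \cdot 10^{5}$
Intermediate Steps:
$U{\left(W,q \right)} = 7 + q$
$V = \frac{185735}{49754}$ ($V = 4 - \frac{39843}{149262} = 4 - 39843 \cdot \frac{1}{149262} = 4 - \frac{13281}{49754} = \frac{185735}{49754} \approx 3.7331$)
$v = - \frac{3634380438}{932045}$ ($v = \frac{\left(7 - 5\right) - 73049}{15 + \frac{185735}{49754}} = \frac{2 - 73049}{\frac{932045}{49754}} = \left(-73047\right) \frac{49754}{932045} = - \frac{3634380438}{932045} \approx -3899.4$)
$\left(f{\left(p \right)} + v\right) + R = \left(-256 - \frac{3634380438}{932045}\right) - 120229 = - \frac{3872983958}{932045} - 120229 = - \frac{115931822263}{932045}$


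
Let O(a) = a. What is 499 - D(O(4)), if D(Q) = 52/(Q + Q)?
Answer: 985/2 ≈ 492.50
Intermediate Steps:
D(Q) = 26/Q (D(Q) = 52/((2*Q)) = 52*(1/(2*Q)) = 26/Q)
499 - D(O(4)) = 499 - 26/4 = 499 - 1*13/2 = 499 - 13/2 = 985/2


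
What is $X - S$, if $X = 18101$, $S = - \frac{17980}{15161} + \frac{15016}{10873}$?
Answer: $\frac{2983837193817}{164845553} \approx 18101.0$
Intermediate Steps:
$S = \frac{32161036}{164845553}$ ($S = \left(-17980\right) \frac{1}{15161} + 15016 \cdot \frac{1}{10873} = - \frac{17980}{15161} + \frac{15016}{10873} = \frac{32161036}{164845553} \approx 0.1951$)
$X - S = 18101 - \frac{32161036}{164845553} = \frac{2983837193817}{164845553}$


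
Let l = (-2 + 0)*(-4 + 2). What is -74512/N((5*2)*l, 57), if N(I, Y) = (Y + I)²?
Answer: -74512/9409 ≈ -7.9192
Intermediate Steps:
l = 4 (l = -2*(-2) = 4)
N(I, Y) = (I + Y)²
-74512/N((5*2)*l, 57) = -74512/((5*2)*4 + 57)² = -74512/(10*4 + 57)² = -74512/(40 + 57)² = -74512/(97²) = -74512/9409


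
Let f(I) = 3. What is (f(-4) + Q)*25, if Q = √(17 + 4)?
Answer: 75 + 25*√21 ≈ 189.56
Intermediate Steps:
Q = √21 ≈ 4.5826
(f(-4) + Q)*25 = (3 + √21)*25 = 75 + 25*√21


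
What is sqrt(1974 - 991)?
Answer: sqrt(983) ≈ 31.353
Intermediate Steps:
sqrt(1974 - 991) = sqrt(983)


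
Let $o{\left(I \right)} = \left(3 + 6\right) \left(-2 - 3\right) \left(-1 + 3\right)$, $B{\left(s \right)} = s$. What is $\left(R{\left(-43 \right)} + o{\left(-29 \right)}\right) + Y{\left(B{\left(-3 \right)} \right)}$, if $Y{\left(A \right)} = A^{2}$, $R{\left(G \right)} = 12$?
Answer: $-69$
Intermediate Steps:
$o{\left(I \right)} = -90$ ($o{\left(I \right)} = 9 \left(-5\right) 2 = \left(-45\right) 2 = -90$)
$\left(R{\left(-43 \right)} + o{\left(-29 \right)}\right) + Y{\left(B{\left(-3 \right)} \right)} = \left(12 - 90\right) + \left(-3\right)^{2} = -78 + 9 = -69$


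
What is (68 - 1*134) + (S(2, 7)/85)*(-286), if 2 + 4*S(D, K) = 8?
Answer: -6039/85 ≈ -71.047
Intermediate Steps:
S(D, K) = 3/2 (S(D, K) = -½ + (¼)*8 = -½ + 2 = 3/2)
(68 - 1*134) + (S(2, 7)/85)*(-286) = (68 - 1*134) + ((3/2)/85)*(-286) = (68 - 134) + ((3/2)*(1/85))*(-286) = -66 + (3/170)*(-286) = -66 - 429/85 = -6039/85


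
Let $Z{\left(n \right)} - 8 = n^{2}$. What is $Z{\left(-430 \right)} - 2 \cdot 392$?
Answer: $184124$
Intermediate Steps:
$Z{\left(n \right)} = 8 + n^{2}$
$Z{\left(-430 \right)} - 2 \cdot 392 = \left(8 + \left(-430\right)^{2}\right) - 2 \cdot 392 = \left(8 + 184900\right) - 784 = 184908 - 784 = 184124$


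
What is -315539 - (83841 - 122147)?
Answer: -277233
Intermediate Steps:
-315539 - (83841 - 122147) = -315539 - 1*(-38306) = -315539 + 38306 = -277233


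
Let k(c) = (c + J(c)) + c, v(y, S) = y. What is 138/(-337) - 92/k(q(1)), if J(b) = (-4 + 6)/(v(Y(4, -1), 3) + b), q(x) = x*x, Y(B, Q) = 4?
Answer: -39169/1011 ≈ -38.743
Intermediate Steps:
q(x) = x²
J(b) = 2/(4 + b) (J(b) = (-4 + 6)/(4 + b) = 2/(4 + b))
k(c) = 2*c + 2/(4 + c) (k(c) = (c + 2/(4 + c)) + c = 2*c + 2/(4 + c))
138/(-337) - 92/k(q(1)) = 138/(-337) - 92*(4 + 1²)/(2*(1 + 1²*(4 + 1²))) = 138*(-1/337) - 92*(4 + 1)/(2*(1 + 1*(4 + 1))) = -138/337 - 92*5/(2*(1 + 1*5)) = -138/337 - 92*5/(2*(1 + 5)) = -138/337 - 92/(2*(⅕)*6) = -138/337 - 92/12/5 = -138/337 - 92*5/12 = -138/337 - 115/3 = -39169/1011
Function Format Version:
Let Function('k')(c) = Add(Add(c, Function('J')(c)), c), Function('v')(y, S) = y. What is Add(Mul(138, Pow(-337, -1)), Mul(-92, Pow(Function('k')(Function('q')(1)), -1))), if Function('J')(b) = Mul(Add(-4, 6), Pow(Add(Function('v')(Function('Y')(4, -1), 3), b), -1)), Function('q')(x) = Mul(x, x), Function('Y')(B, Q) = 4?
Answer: Rational(-39169, 1011) ≈ -38.743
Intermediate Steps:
Function('q')(x) = Pow(x, 2)
Function('J')(b) = Mul(2, Pow(Add(4, b), -1)) (Function('J')(b) = Mul(Add(-4, 6), Pow(Add(4, b), -1)) = Mul(2, Pow(Add(4, b), -1)))
Function('k')(c) = Add(Mul(2, c), Mul(2, Pow(Add(4, c), -1))) (Function('k')(c) = Add(Add(c, Mul(2, Pow(Add(4, c), -1))), c) = Add(Mul(2, c), Mul(2, Pow(Add(4, c), -1))))
Add(Mul(138, Pow(-337, -1)), Mul(-92, Pow(Function('k')(Function('q')(1)), -1))) = Add(Mul(138, Pow(-337, -1)), Mul(-92, Pow(Mul(2, Pow(Add(4, Pow(1, 2)), -1), Add(1, Mul(Pow(1, 2), Add(4, Pow(1, 2))))), -1))) = Add(Mul(138, Rational(-1, 337)), Mul(-92, Pow(Mul(2, Pow(Add(4, 1), -1), Add(1, Mul(1, Add(4, 1)))), -1))) = Add(Rational(-138, 337), Mul(-92, Pow(Mul(2, Pow(5, -1), Add(1, Mul(1, 5))), -1))) = Add(Rational(-138, 337), Mul(-92, Pow(Mul(2, Rational(1, 5), Add(1, 5)), -1))) = Add(Rational(-138, 337), Mul(-92, Pow(Mul(2, Rational(1, 5), 6), -1))) = Add(Rational(-138, 337), Mul(-92, Pow(Rational(12, 5), -1))) = Add(Rational(-138, 337), Mul(-92, Rational(5, 12))) = Add(Rational(-138, 337), Rational(-115, 3)) = Rational(-39169, 1011)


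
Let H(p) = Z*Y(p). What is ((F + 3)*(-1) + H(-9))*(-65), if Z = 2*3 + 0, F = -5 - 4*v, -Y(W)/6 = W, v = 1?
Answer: -21450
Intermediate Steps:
Y(W) = -6*W
F = -9 (F = -5 - 4*1 = -5 - 4 = -9)
Z = 6 (Z = 6 + 0 = 6)
H(p) = -36*p (H(p) = 6*(-6*p) = -36*p)
((F + 3)*(-1) + H(-9))*(-65) = ((-9 + 3)*(-1) - 36*(-9))*(-65) = (-6*(-1) + 324)*(-65) = (6 + 324)*(-65) = 330*(-65) = -21450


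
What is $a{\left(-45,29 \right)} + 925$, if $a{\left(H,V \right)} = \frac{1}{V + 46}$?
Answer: $\frac{69376}{75} \approx 925.01$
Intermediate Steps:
$a{\left(H,V \right)} = \frac{1}{46 + V}$
$a{\left(-45,29 \right)} + 925 = \frac{1}{46 + 29} + 925 = \frac{1}{75} + 925 = \frac{69376}{75}$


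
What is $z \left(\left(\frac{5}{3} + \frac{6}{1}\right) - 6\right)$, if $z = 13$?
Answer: $\frac{65}{3} \approx 21.667$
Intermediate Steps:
$z \left(\left(\frac{5}{3} + \frac{6}{1}\right) - 6\right) = 13 \left(\left(\frac{5}{3} + \frac{6}{1}\right) - 6\right) = 13 \left(\left(5 \cdot \frac{1}{3} + 6 \cdot 1\right) - 6\right) = 13 \left(\left(\frac{5}{3} + 6\right) - 6\right) = 13 \left(\frac{23}{3} - 6\right) = 13 \cdot \frac{5}{3} = \frac{65}{3}$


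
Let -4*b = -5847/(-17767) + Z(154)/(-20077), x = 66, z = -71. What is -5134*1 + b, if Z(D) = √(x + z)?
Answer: -364868959/71068 + I*√5/80308 ≈ -5134.1 + 2.7844e-5*I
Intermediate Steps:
Z(D) = I*√5 (Z(D) = √(66 - 71) = √(-5) = I*√5)
b = -5847/71068 + I*√5/80308 (b = -(-5847/(-17767) + (I*√5)/(-20077))/4 = -(-5847*(-1/17767) + (I*√5)*(-1/20077))/4 = -(5847/17767 - I*√5/20077)/4 = -5847/71068 + I*√5/80308 ≈ -0.082273 + 2.7844e-5*I)
-5134*1 + b = -5134*1 + (-5847/71068 + I*√5/80308) = -5134 + (-5847/71068 + I*√5/80308) = -364868959/71068 + I*√5/80308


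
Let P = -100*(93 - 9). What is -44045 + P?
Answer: -52445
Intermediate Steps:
P = -8400 (P = -100*84 = -8400)
-44045 + P = -44045 - 8400 = -52445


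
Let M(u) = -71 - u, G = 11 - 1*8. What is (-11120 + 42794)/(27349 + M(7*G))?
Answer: 31674/27257 ≈ 1.1621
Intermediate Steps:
G = 3 (G = 11 - 8 = 3)
(-11120 + 42794)/(27349 + M(7*G)) = (-11120 + 42794)/(27349 + (-71 - 7*3)) = 31674/(27349 + (-71 - 1*21)) = 31674/(27349 + (-71 - 21)) = 31674/(27349 - 92) = 31674/27257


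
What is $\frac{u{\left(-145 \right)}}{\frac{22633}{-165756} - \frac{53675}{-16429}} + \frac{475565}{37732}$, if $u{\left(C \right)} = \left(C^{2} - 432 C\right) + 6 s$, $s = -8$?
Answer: $\frac{8595866833024212451}{321669667214876} \approx 26723.0$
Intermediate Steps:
$u{\left(C \right)} = -48 + C^{2} - 432 C$ ($u{\left(C \right)} = \left(C^{2} - 432 C\right) + 6 \left(-8\right) = \left(C^{2} - 432 C\right) - 48 = -48 + C^{2} - 432 C$)
$\frac{u{\left(-145 \right)}}{\frac{22633}{-165756} - \frac{53675}{-16429}} + \frac{475565}{37732} = \frac{-48 + \left(-145\right)^{2} - -62640}{\frac{22633}{-165756} - \frac{53675}{-16429}} + \frac{475565}{37732} = \frac{-48 + 21025 + 62640}{22633 \left(- \frac{1}{165756}\right) - - \frac{53675}{16429}} + 475565 \cdot \frac{1}{37732} = \frac{83617}{- \frac{22633}{165756} + \frac{53675}{16429}} + \frac{475565}{37732} = \frac{83617}{\frac{8525115743}{2723205324}} + \frac{475565}{37732} = 83617 \cdot \frac{2723205324}{8525115743} + \frac{475565}{37732} = \frac{227706259576908}{8525115743} + \frac{475565}{37732} = \frac{8595866833024212451}{321669667214876}$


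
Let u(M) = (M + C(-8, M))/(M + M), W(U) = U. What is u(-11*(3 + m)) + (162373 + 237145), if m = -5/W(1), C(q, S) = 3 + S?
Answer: 17578839/44 ≈ 3.9952e+5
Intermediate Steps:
m = -5 (m = -5/1 = -5*1 = -5)
u(M) = (3 + 2*M)/(2*M) (u(M) = (M + (3 + M))/(M + M) = (3 + 2*M)/((2*M)) = (3 + 2*M)*(1/(2*M)) = (3 + 2*M)/(2*M))
u(-11*(3 + m)) + (162373 + 237145) = (3/2 - 11*(3 - 5))/((-11*(3 - 5))) + (162373 + 237145) = (3/2 - 11*(-2))/((-11*(-2))) + 399518 = (3/2 + 22)/22 + 399518 = (1/22)*(47/2) + 399518 = 47/44 + 399518 = 17578839/44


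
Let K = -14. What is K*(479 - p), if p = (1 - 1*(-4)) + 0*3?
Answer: -6636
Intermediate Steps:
p = 5 (p = (1 + 4) + 0 = 5 + 0 = 5)
K*(479 - p) = -14*(479 - 1*5) = -14*(479 - 5) = -14*474 = -6636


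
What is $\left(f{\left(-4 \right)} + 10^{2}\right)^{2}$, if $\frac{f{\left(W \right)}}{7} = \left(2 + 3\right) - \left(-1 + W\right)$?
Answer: $28900$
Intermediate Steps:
$f{\left(W \right)} = 42 - 7 W$ ($f{\left(W \right)} = 7 \left(\left(2 + 3\right) - \left(-1 + W\right)\right) = 7 \left(5 - \left(-1 + W\right)\right) = 7 \left(6 - W\right) = 42 - 7 W$)
$\left(f{\left(-4 \right)} + 10^{2}\right)^{2} = \left(\left(42 - -28\right) + 10^{2}\right)^{2} = \left(\left(42 + 28\right) + 100\right)^{2} = \left(70 + 100\right)^{2} = 170^{2} = 28900$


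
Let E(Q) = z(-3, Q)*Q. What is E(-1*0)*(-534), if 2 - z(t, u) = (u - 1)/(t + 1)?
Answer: 0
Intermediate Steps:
z(t, u) = 2 - (-1 + u)/(1 + t) (z(t, u) = 2 - (u - 1)/(t + 1) = 2 - (-1 + u)/(1 + t))
E(Q) = Q*(3/2 + Q/2) (E(Q) = ((3 - Q + 2*(-3))/(1 - 3))*Q = ((3 - Q - 6)/(-2))*Q = (-(-3 - Q)/2)*Q = (3/2 + Q/2)*Q = Q*(3/2 + Q/2))
E(-1*0)*(-534) = ((-1*0)*(3 - 1*0)/2)*(-534) = ((½)*0*(3 + 0))*(-534) = ((½)*0*3)*(-534) = 0*(-534) = 0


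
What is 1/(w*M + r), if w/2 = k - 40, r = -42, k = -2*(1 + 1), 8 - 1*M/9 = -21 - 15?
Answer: -1/34890 ≈ -2.8662e-5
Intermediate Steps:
M = 396 (M = 72 - 9*(-21 - 15) = 72 - 9*(-36) = 72 + 324 = 396)
k = -4 (k = -2*2 = -4)
w = -88 (w = 2*(-4 - 40) = 2*(-44) = -88)
1/(w*M + r) = 1/(-88*396 - 42) = 1/(-34848 - 42) = 1/(-34890) = -1/34890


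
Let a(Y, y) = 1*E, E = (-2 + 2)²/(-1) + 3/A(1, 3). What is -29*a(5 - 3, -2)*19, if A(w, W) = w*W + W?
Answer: -551/2 ≈ -275.50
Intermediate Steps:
A(w, W) = W + W*w (A(w, W) = W*w + W = W + W*w)
E = ½ (E = (-2 + 2)²/(-1) + 3/((3*(1 + 1))) = 0²*(-1) + 3/((3*2)) = 0*(-1) + 3/6 = 0 + 3*(⅙) = 0 + ½ = ½ ≈ 0.50000)
a(Y, y) = ½ (a(Y, y) = 1*(½) = ½)
-29*a(5 - 3, -2)*19 = -29*½*19 = -29/2*19 = -551/2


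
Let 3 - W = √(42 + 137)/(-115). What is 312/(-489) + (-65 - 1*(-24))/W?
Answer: -277508009/19371898 + 4715*√179/118846 ≈ -13.794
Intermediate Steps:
W = 3 + √179/115 (W = 3 - √(42 + 137)/(-115) = 3 - √179*(-1)/115 = 3 - (-1)*√179/115 = 3 + √179/115 ≈ 3.1163)
312/(-489) + (-65 - 1*(-24))/W = 312/(-489) + (-65 - 1*(-24))/(3 + √179/115) = 312*(-1/489) + (-65 + 24)/(3 + √179/115) = -104/163 - 41/(3 + √179/115)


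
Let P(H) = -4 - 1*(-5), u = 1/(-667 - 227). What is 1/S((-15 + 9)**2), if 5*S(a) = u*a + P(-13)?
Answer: 745/143 ≈ 5.2098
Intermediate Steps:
u = -1/894 (u = 1/(-894) = -1/894 ≈ -0.0011186)
P(H) = 1 (P(H) = -4 + 5 = 1)
S(a) = 1/5 - a/4470 (S(a) = (-a/894 + 1)/5 = (1 - a/894)/5 = 1/5 - a/4470)
1/S((-15 + 9)**2) = 1/(1/5 - (-15 + 9)**2/4470) = 1/(1/5 - 1/4470*(-6)**2) = 1/(1/5 - 1/4470*36) = 1/(1/5 - 6/745) = 1/(143/745) = 745/143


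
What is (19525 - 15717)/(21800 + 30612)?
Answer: 952/13103 ≈ 0.072655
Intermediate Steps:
(19525 - 15717)/(21800 + 30612) = 3808/52412 = 3808*(1/52412) = 952/13103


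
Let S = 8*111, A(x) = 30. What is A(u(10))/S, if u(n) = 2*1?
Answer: 5/148 ≈ 0.033784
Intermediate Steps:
u(n) = 2
S = 888
A(u(10))/S = 30/888 = 30*(1/888) = 5/148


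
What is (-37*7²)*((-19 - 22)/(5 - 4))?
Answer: 74333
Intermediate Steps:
(-37*7²)*((-19 - 22)/(5 - 4)) = (-37*49)*(-41/1) = -(-74333) = -1813*(-41) = 74333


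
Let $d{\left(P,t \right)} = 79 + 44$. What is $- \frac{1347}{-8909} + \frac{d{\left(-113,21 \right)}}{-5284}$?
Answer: $\frac{6021741}{47075156} \approx 0.12792$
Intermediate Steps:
$d{\left(P,t \right)} = 123$
$- \frac{1347}{-8909} + \frac{d{\left(-113,21 \right)}}{-5284} = - \frac{1347}{-8909} + \frac{123}{-5284} = \left(-1347\right) \left(- \frac{1}{8909}\right) + 123 \left(- \frac{1}{5284}\right) = \frac{1347}{8909} - \frac{123}{5284} = \frac{6021741}{47075156}$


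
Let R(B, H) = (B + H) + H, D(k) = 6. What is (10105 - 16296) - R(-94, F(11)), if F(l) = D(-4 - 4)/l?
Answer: -67079/11 ≈ -6098.1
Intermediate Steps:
F(l) = 6/l
R(B, H) = B + 2*H
(10105 - 16296) - R(-94, F(11)) = (10105 - 16296) - (-94 + 2*(6/11)) = -6191 - (-94 + 2*(6*(1/11))) = -6191 - (-94 + 2*(6/11)) = -6191 - (-94 + 12/11) = -6191 - 1*(-1022/11) = -6191 + 1022/11 = -67079/11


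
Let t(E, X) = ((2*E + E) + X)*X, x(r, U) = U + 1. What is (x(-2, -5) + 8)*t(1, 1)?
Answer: 16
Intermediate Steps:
x(r, U) = 1 + U
t(E, X) = X*(X + 3*E) (t(E, X) = (3*E + X)*X = (X + 3*E)*X = X*(X + 3*E))
(x(-2, -5) + 8)*t(1, 1) = ((1 - 5) + 8)*(1*(1 + 3*1)) = (-4 + 8)*(1*(1 + 3)) = 4*(1*4) = 4*4 = 16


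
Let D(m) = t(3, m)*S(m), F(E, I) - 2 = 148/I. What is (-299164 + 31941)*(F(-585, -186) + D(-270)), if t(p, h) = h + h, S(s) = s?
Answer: -3623413475176/93 ≈ -3.8961e+10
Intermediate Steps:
t(p, h) = 2*h
F(E, I) = 2 + 148/I
D(m) = 2*m² (D(m) = (2*m)*m = 2*m²)
(-299164 + 31941)*(F(-585, -186) + D(-270)) = (-299164 + 31941)*((2 + 148/(-186)) + 2*(-270)²) = -267223*((2 + 148*(-1/186)) + 2*72900) = -267223*((2 - 74/93) + 145800) = -267223*(112/93 + 145800) = -267223*13559512/93 = -3623413475176/93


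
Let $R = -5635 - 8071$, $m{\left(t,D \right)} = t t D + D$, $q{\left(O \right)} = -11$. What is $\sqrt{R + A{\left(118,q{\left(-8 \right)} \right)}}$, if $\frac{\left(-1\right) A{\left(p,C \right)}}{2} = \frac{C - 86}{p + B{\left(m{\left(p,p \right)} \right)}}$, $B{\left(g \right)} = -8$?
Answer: $\frac{i \sqrt{41455315}}{55} \approx 117.07 i$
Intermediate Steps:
$m{\left(t,D \right)} = D + D t^{2}$ ($m{\left(t,D \right)} = t^{2} D + D = D t^{2} + D = D + D t^{2}$)
$A{\left(p,C \right)} = - \frac{2 \left(-86 + C\right)}{-8 + p}$ ($A{\left(p,C \right)} = - 2 \frac{C - 86}{p - 8} = - 2 \frac{-86 + C}{-8 + p} = - \frac{2 \left(-86 + C\right)}{-8 + p}$)
$R = -13706$ ($R = -5635 - 8071 = -13706$)
$\sqrt{R + A{\left(118,q{\left(-8 \right)} \right)}} = \sqrt{-13706 + \frac{2 \left(86 - -11\right)}{-8 + 118}} = \sqrt{-13706 + \frac{2 \left(86 + 11\right)}{110}} = \sqrt{-13706 + 2 \cdot \frac{1}{110} \cdot 97} = \sqrt{-13706 + \frac{97}{55}} = \sqrt{- \frac{753733}{55}} = \frac{i \sqrt{41455315}}{55}$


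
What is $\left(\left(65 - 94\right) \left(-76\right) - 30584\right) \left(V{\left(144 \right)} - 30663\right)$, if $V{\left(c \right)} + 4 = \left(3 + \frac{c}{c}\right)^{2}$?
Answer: $869875380$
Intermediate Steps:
$V{\left(c \right)} = 12$ ($V{\left(c \right)} = -4 + \left(3 + \frac{c}{c}\right)^{2} = -4 + \left(3 + 1\right)^{2} = -4 + 4^{2} = -4 + 16 = 12$)
$\left(\left(65 - 94\right) \left(-76\right) - 30584\right) \left(V{\left(144 \right)} - 30663\right) = \left(\left(65 - 94\right) \left(-76\right) - 30584\right) \left(12 - 30663\right) = \left(\left(-29\right) \left(-76\right) - 30584\right) \left(-30651\right) = \left(2204 - 30584\right) \left(-30651\right) = \left(-28380\right) \left(-30651\right) = 869875380$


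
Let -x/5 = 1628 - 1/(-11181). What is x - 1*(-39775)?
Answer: 353710930/11181 ≈ 31635.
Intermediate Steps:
x = -91013345/11181 (x = -5*(1628 - 1/(-11181)) = -5*(1628 - 1*(-1/11181)) = -5*(1628 + 1/11181) = -5*18202669/11181 = -91013345/11181 ≈ -8140.0)
x - 1*(-39775) = -91013345/11181 - 1*(-39775) = -91013345/11181 + 39775 = 353710930/11181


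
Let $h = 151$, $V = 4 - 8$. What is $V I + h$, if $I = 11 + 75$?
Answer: $-193$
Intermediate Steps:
$V = -4$
$I = 86$
$V I + h = \left(-4\right) 86 + 151 = -344 + 151 = -193$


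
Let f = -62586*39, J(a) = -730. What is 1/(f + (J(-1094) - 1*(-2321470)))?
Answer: -1/120114 ≈ -8.3254e-6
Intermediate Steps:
f = -2440854
1/(f + (J(-1094) - 1*(-2321470))) = 1/(-2440854 + (-730 - 1*(-2321470))) = 1/(-2440854 + (-730 + 2321470)) = 1/(-2440854 + 2320740) = 1/(-120114) = -1/120114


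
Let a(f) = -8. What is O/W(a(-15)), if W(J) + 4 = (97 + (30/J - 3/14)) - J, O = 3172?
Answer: 6832/209 ≈ 32.689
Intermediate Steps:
W(J) = 1299/14 - J + 30/J (W(J) = -4 + ((97 + (30/J - 3/14)) - J) = -4 + ((97 + (-3/14 + 30/J)) - J) = -4 + ((1355/14 + 30/J) - J) = -4 + (1355/14 - J + 30/J) = 1299/14 - J + 30/J)
O/W(a(-15)) = 3172/(1299/14 - 1*(-8) + 30/(-8)) = 3172/(1299/14 + 8 + 30*(-1/8)) = 3172/(1299/14 + 8 - 15/4) = 3172/(2717/28) = 3172*(28/2717) = 6832/209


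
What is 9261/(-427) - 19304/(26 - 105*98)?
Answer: -1550216/78263 ≈ -19.808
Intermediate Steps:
9261/(-427) - 19304/(26 - 105*98) = 9261*(-1/427) - 19304/(26 - 10290) = -1323/61 - 19304/(-10264) = -1323/61 - 19304*(-1/10264) = -1323/61 + 2413/1283 = -1550216/78263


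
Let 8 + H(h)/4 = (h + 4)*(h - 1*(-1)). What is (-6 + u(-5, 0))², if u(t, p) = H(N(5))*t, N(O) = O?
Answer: 857476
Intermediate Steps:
H(h) = -32 + 4*(1 + h)*(4 + h) (H(h) = -32 + 4*((h + 4)*(h - 1*(-1))) = -32 + 4*((4 + h)*(h + 1)) = -32 + 4*((4 + h)*(1 + h)) = -32 + 4*((1 + h)*(4 + h)) = -32 + 4*(1 + h)*(4 + h))
u(t, p) = 184*t (u(t, p) = (-16 + 4*5² + 20*5)*t = (-16 + 4*25 + 100)*t = (-16 + 100 + 100)*t = 184*t)
(-6 + u(-5, 0))² = (-6 + 184*(-5))² = (-6 - 920)² = (-926)² = 857476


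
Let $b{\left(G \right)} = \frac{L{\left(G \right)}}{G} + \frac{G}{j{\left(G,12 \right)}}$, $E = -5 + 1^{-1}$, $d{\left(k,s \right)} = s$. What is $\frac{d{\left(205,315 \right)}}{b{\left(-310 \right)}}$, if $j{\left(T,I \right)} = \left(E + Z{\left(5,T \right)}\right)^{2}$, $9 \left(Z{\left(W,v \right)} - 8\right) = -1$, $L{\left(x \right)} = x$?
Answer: $- \frac{77175}{4777} \approx -16.156$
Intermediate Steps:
$Z{\left(W,v \right)} = \frac{71}{9}$ ($Z{\left(W,v \right)} = 8 + \frac{1}{9} \left(-1\right) = 8 - \frac{1}{9} = \frac{71}{9}$)
$E = -4$ ($E = -5 + 1 = -4$)
$j{\left(T,I \right)} = \frac{1225}{81}$ ($j{\left(T,I \right)} = \left(-4 + \frac{71}{9}\right)^{2} = \left(\frac{35}{9}\right)^{2} = \frac{1225}{81}$)
$b{\left(G \right)} = 1 + \frac{81 G}{1225}$ ($b{\left(G \right)} = \frac{G}{G} + \frac{G}{\frac{1225}{81}} = 1 + G \frac{81}{1225} = 1 + \frac{81 G}{1225}$)
$\frac{d{\left(205,315 \right)}}{b{\left(-310 \right)}} = \frac{315}{1 + \frac{81}{1225} \left(-310\right)} = \frac{315}{1 - \frac{5022}{245}} = \frac{315}{- \frac{4777}{245}} = 315 \left(- \frac{245}{4777}\right) = - \frac{77175}{4777}$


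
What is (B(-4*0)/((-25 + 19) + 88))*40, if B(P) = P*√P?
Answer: 0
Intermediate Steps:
B(P) = P^(3/2)
(B(-4*0)/((-25 + 19) + 88))*40 = ((-4*0)^(3/2)/((-25 + 19) + 88))*40 = (0^(3/2)/(-6 + 88))*40 = (0/82)*40 = ((1/82)*0)*40 = 0*40 = 0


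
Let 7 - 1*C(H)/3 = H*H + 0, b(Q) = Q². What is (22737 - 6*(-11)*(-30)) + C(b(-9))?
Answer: 1095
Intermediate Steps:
C(H) = 21 - 3*H² (C(H) = 21 - 3*(H*H + 0) = 21 - 3*(H² + 0) = 21 - 3*H²)
(22737 - 6*(-11)*(-30)) + C(b(-9)) = (22737 - 6*(-11)*(-30)) + (21 - 3*((-9)²)²) = (22737 + 66*(-30)) + (21 - 3*81²) = (22737 - 1980) + (21 - 3*6561) = 20757 + (21 - 19683) = 20757 - 19662 = 1095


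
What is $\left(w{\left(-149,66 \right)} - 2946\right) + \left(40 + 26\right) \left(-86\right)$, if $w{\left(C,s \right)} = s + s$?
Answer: $-8490$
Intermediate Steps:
$w{\left(C,s \right)} = 2 s$
$\left(w{\left(-149,66 \right)} - 2946\right) + \left(40 + 26\right) \left(-86\right) = \left(2 \cdot 66 - 2946\right) + \left(40 + 26\right) \left(-86\right) = \left(132 - 2946\right) + 66 \left(-86\right) = -2814 - 5676 = -8490$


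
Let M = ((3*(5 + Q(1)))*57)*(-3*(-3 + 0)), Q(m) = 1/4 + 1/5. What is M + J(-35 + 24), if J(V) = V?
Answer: 167531/20 ≈ 8376.5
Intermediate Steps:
Q(m) = 9/20 (Q(m) = 1*(1/4) + 1*(1/5) = 1/4 + 1/5 = 9/20)
M = 167751/20 (M = ((3*(5 + 9/20))*57)*(-3*(-3 + 0)) = ((3*(109/20))*57)*(-3*(-3)) = ((327/20)*57)*9 = (18639/20)*9 = 167751/20 ≈ 8387.5)
M + J(-35 + 24) = 167751/20 + (-35 + 24) = 167751/20 - 11 = 167531/20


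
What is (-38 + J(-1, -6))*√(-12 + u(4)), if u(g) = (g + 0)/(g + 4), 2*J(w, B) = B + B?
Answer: -22*I*√46 ≈ -149.21*I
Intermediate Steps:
J(w, B) = B (J(w, B) = (B + B)/2 = (2*B)/2 = B)
u(g) = g/(4 + g)
(-38 + J(-1, -6))*√(-12 + u(4)) = (-38 - 6)*√(-12 + 4/(4 + 4)) = -44*√(-12 + 4/8) = -44*√(-12 + 4*(⅛)) = -44*√(-12 + ½) = -22*I*√46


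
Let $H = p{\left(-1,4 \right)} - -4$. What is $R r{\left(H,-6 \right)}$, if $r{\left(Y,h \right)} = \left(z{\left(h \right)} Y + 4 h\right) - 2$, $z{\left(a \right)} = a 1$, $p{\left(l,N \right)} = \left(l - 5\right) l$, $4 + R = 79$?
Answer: $-6450$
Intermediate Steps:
$R = 75$ ($R = -4 + 79 = 75$)
$p{\left(l,N \right)} = l \left(-5 + l\right)$ ($p{\left(l,N \right)} = \left(-5 + l\right) l = l \left(-5 + l\right)$)
$H = 10$ ($H = - (-5 - 1) - -4 = \left(-1\right) \left(-6\right) + 4 = 6 + 4 = 10$)
$z{\left(a \right)} = a$
$r{\left(Y,h \right)} = -2 + 4 h + Y h$ ($r{\left(Y,h \right)} = \left(h Y + 4 h\right) - 2 = \left(Y h + 4 h\right) - 2 = \left(4 h + Y h\right) - 2 = -2 + 4 h + Y h$)
$R r{\left(H,-6 \right)} = 75 \left(-2 + 4 \left(-6\right) + 10 \left(-6\right)\right) = 75 \left(-2 - 24 - 60\right) = 75 \left(-86\right) = -6450$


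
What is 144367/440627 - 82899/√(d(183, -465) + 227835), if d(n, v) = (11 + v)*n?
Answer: 144367/440627 - 453*√144753/791 ≈ -217.56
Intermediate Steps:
d(n, v) = n*(11 + v)
144367/440627 - 82899/√(d(183, -465) + 227835) = 144367/440627 - 82899/√(183*(11 - 465) + 227835) = 144367*(1/440627) - 82899/√(183*(-454) + 227835) = 144367/440627 - 82899/√(-83082 + 227835) = 144367/440627 - 82899*√144753/144753 = 144367/440627 - 453*√144753/791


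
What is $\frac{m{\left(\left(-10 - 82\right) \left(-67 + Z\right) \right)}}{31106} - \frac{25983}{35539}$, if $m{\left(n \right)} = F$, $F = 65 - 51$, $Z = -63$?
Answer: $- \frac{403864826}{552738067} \approx -0.73066$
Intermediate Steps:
$F = 14$
$m{\left(n \right)} = 14$
$\frac{m{\left(\left(-10 - 82\right) \left(-67 + Z\right) \right)}}{31106} - \frac{25983}{35539} = \frac{14}{31106} - \frac{25983}{35539} = 14 \cdot \frac{1}{31106} - \frac{25983}{35539} = \frac{7}{15553} - \frac{25983}{35539} = - \frac{403864826}{552738067}$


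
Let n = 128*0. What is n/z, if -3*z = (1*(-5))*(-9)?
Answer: 0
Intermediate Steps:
n = 0
z = -15 (z = -1*(-5)*(-9)/3 = -(-5)*(-9)/3 = -1/3*45 = -15)
n/z = 0/(-15) = 0*(-1/15) = 0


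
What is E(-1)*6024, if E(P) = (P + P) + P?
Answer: -18072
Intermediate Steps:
E(P) = 3*P (E(P) = 2*P + P = 3*P)
E(-1)*6024 = (3*(-1))*6024 = -3*6024 = -18072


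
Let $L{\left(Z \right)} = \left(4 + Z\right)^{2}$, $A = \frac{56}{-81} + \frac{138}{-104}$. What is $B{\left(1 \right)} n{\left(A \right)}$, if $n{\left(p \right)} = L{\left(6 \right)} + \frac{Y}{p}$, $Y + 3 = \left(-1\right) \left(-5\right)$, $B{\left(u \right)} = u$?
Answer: $\frac{841676}{8501} \approx 99.009$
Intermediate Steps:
$A = - \frac{8501}{4212}$ ($A = 56 \left(- \frac{1}{81}\right) + 138 \left(- \frac{1}{104}\right) = - \frac{56}{81} - \frac{69}{52} = - \frac{8501}{4212} \approx -2.0183$)
$Y = 2$ ($Y = -3 - -5 = -3 + 5 = 2$)
$n{\left(p \right)} = 100 + \frac{2}{p}$ ($n{\left(p \right)} = \left(4 + 6\right)^{2} + \frac{2}{p} = 10^{2} + \frac{2}{p} = 100 + \frac{2}{p}$)
$B{\left(1 \right)} n{\left(A \right)} = 1 \left(100 + \frac{2}{- \frac{8501}{4212}}\right) = 1 \left(100 + 2 \left(- \frac{4212}{8501}\right)\right) = 1 \left(100 - \frac{8424}{8501}\right) = 1 \cdot \frac{841676}{8501} = \frac{841676}{8501}$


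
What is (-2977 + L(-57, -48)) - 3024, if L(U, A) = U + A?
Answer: -6106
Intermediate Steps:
L(U, A) = A + U
(-2977 + L(-57, -48)) - 3024 = (-2977 + (-48 - 57)) - 3024 = (-2977 - 105) - 3024 = -3082 - 3024 = -6106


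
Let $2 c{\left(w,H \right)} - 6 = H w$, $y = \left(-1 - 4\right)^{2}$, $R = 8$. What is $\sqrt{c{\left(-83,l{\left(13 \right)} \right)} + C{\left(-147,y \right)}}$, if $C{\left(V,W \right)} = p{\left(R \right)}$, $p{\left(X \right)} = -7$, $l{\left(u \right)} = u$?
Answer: $\frac{i \sqrt{2174}}{2} \approx 23.313 i$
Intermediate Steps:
$y = 25$ ($y = \left(-5\right)^{2} = 25$)
$C{\left(V,W \right)} = -7$
$c{\left(w,H \right)} = 3 + \frac{H w}{2}$
$\sqrt{c{\left(-83,l{\left(13 \right)} \right)} + C{\left(-147,y \right)}} = \sqrt{\left(3 + \frac{1}{2} \cdot 13 \left(-83\right)\right) - 7} = \sqrt{\left(3 - \frac{1079}{2}\right) - 7} = \sqrt{- \frac{1073}{2} - 7} = \sqrt{- \frac{1087}{2}} = \frac{i \sqrt{2174}}{2}$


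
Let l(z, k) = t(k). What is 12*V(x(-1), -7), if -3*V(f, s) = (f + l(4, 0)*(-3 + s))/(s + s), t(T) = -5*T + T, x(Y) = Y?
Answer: -2/7 ≈ -0.28571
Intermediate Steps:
t(T) = -4*T
l(z, k) = -4*k
V(f, s) = -f/(6*s) (V(f, s) = -(f + (-4*0)*(-3 + s))/(3*(s + s)) = -(f + 0*(-3 + s))/(3*(2*s)) = -(f + 0)*1/(2*s)/3 = -f*1/(2*s)/3 = -f/(6*s))
12*V(x(-1), -7) = 12*(-⅙*(-1)/(-7)) = 12*(-⅙*(-1)*(-⅐)) = 12*(-1/42) = -2/7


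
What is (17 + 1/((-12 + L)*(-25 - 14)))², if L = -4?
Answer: 112550881/389376 ≈ 289.05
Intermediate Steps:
(17 + 1/((-12 + L)*(-25 - 14)))² = (17 + 1/((-12 - 4)*(-25 - 14)))² = (17 + 1/(-16*(-39)))² = (17 + 1/624)² = (10609/624)² = 112550881/389376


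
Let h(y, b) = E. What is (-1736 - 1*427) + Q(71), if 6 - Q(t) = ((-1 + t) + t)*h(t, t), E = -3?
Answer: -1734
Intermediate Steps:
h(y, b) = -3
Q(t) = 3 + 6*t (Q(t) = 6 - ((-1 + t) + t)*(-3) = 6 - (-1 + 2*t)*(-3) = 6 - (3 - 6*t) = 6 + (-3 + 6*t) = 3 + 6*t)
(-1736 - 1*427) + Q(71) = (-1736 - 1*427) + (3 + 6*71) = (-1736 - 427) + (3 + 426) = -2163 + 429 = -1734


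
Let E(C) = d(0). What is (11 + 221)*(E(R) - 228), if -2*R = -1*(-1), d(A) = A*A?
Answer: -52896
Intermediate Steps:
d(A) = A**2
R = -1/2 (R = -(-1)*(-1)/2 = -1/2*1 = -1/2 ≈ -0.50000)
E(C) = 0 (E(C) = 0**2 = 0)
(11 + 221)*(E(R) - 228) = (11 + 221)*(0 - 228) = 232*(-228) = -52896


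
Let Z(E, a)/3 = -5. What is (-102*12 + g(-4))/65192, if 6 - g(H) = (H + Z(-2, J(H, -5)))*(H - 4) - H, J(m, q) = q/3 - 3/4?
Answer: -687/32596 ≈ -0.021076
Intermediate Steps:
J(m, q) = -¾ + q/3 (J(m, q) = q*(⅓) - 3*¼ = q/3 - ¾ = -¾ + q/3)
Z(E, a) = -15 (Z(E, a) = 3*(-5) = -15)
g(H) = 6 + H - (-15 + H)*(-4 + H) (g(H) = 6 - ((H - 15)*(H - 4) - H) = 6 - ((-15 + H)*(-4 + H) - H) = 6 - (-H + (-15 + H)*(-4 + H)) = 6 + (H - (-15 + H)*(-4 + H)) = 6 + H - (-15 + H)*(-4 + H))
(-102*12 + g(-4))/65192 = (-102*12 + (-54 - 1*(-4)² + 20*(-4)))/65192 = (-1224 + (-54 - 1*16 - 80))*(1/65192) = (-1224 + (-54 - 16 - 80))*(1/65192) = (-1224 - 150)*(1/65192) = -1374*1/65192 = -687/32596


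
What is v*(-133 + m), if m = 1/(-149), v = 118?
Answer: -2338524/149 ≈ -15695.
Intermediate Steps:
m = -1/149 ≈ -0.0067114
v*(-133 + m) = 118*(-133 - 1/149) = 118*(-19818/149) = -2338524/149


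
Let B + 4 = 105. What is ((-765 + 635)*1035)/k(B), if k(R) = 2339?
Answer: -134550/2339 ≈ -57.525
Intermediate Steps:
B = 101 (B = -4 + 105 = 101)
((-765 + 635)*1035)/k(B) = ((-765 + 635)*1035)/2339 = -130*1035*(1/2339) = -134550*1/2339 = -134550/2339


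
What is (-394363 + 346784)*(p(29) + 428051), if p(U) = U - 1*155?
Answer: -20360243575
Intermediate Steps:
p(U) = -155 + U (p(U) = U - 155 = -155 + U)
(-394363 + 346784)*(p(29) + 428051) = (-394363 + 346784)*((-155 + 29) + 428051) = -47579*(-126 + 428051) = -47579*427925 = -20360243575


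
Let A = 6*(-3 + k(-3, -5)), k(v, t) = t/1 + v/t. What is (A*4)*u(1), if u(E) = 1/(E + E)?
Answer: -444/5 ≈ -88.800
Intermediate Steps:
k(v, t) = t + v/t (k(v, t) = t*1 + v/t = t + v/t)
u(E) = 1/(2*E)
A = -222/5 (A = 6*(-3 + (-5 - 3/(-5))) = 6*(-3 + (-5 - 3*(-⅕))) = 6*(-3 + (-5 + ⅗)) = 6*(-3 - 22/5) = 6*(-37/5) = -222/5 ≈ -44.400)
(A*4)*u(1) = (-222/5*4)*((½)/1) = -444/5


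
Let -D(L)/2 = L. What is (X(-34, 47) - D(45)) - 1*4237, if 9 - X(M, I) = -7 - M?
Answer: -4165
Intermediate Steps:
D(L) = -2*L
X(M, I) = 16 + M (X(M, I) = 9 - (-7 - M) = 9 + (7 + M) = 16 + M)
(X(-34, 47) - D(45)) - 1*4237 = ((16 - 34) - (-2)*45) - 1*4237 = (-18 - 1*(-90)) - 4237 = (-18 + 90) - 4237 = 72 - 4237 = -4165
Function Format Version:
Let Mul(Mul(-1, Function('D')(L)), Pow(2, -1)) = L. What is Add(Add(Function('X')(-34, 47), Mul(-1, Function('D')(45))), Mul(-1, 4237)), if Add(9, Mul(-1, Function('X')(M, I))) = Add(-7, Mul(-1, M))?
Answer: -4165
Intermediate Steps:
Function('D')(L) = Mul(-2, L)
Function('X')(M, I) = Add(16, M) (Function('X')(M, I) = Add(9, Mul(-1, Add(-7, Mul(-1, M)))) = Add(9, Add(7, M)) = Add(16, M))
Add(Add(Function('X')(-34, 47), Mul(-1, Function('D')(45))), Mul(-1, 4237)) = Add(Add(Add(16, -34), Mul(-1, Mul(-2, 45))), Mul(-1, 4237)) = Add(Add(-18, Mul(-1, -90)), -4237) = Add(Add(-18, 90), -4237) = Add(72, -4237) = -4165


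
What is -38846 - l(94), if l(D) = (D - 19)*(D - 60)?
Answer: -41396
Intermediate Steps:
l(D) = (-60 + D)*(-19 + D) (l(D) = (-19 + D)*(-60 + D) = (-60 + D)*(-19 + D))
-38846 - l(94) = -38846 - (1140 + 94² - 79*94) = -38846 - (1140 + 8836 - 7426) = -38846 - 1*2550 = -38846 - 2550 = -41396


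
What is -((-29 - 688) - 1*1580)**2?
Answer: -5276209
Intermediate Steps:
-((-29 - 688) - 1*1580)**2 = -(-717 - 1580)**2 = -1*(-2297)**2 = -1*5276209 = -5276209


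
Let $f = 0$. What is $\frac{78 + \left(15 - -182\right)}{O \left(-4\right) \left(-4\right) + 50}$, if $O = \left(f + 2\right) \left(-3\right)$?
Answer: $- \frac{275}{46} \approx -5.9783$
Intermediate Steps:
$O = -6$ ($O = \left(0 + 2\right) \left(-3\right) = 2 \left(-3\right) = -6$)
$\frac{78 + \left(15 - -182\right)}{O \left(-4\right) \left(-4\right) + 50} = \frac{78 + \left(15 - -182\right)}{\left(-6\right) \left(-4\right) \left(-4\right) + 50} = \frac{78 + \left(15 + 182\right)}{24 \left(-4\right) + 50} = \frac{78 + 197}{-96 + 50} = \frac{275}{-46} = 275 \left(- \frac{1}{46}\right) = - \frac{275}{46}$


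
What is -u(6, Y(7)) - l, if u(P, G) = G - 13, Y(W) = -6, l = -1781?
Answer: 1800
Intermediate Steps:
u(P, G) = -13 + G
-u(6, Y(7)) - l = -(-13 - 6) - 1*(-1781) = -1*(-19) + 1781 = 19 + 1781 = 1800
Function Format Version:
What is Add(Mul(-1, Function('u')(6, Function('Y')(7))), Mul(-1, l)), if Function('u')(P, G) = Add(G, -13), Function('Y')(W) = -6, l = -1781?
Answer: 1800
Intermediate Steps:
Function('u')(P, G) = Add(-13, G)
Add(Mul(-1, Function('u')(6, Function('Y')(7))), Mul(-1, l)) = Add(Mul(-1, Add(-13, -6)), Mul(-1, -1781)) = Add(Mul(-1, -19), 1781) = Add(19, 1781) = 1800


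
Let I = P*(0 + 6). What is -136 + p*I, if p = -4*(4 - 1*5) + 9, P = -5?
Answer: -526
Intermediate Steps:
I = -30 (I = -5*(0 + 6) = -5*6 = -30)
p = 13 (p = -4*(4 - 5) + 9 = -4*(-1) + 9 = 4 + 9 = 13)
-136 + p*I = -136 + 13*(-30) = -136 - 390 = -526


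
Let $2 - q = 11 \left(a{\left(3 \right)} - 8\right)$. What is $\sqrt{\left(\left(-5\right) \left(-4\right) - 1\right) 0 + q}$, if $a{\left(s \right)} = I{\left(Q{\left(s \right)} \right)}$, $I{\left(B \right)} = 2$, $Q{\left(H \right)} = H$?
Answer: $2 \sqrt{17} \approx 8.2462$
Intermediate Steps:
$a{\left(s \right)} = 2$
$q = 68$ ($q = 2 - 11 \left(2 - 8\right) = 2 - 11 \left(-6\right) = 2 - -66 = 2 + 66 = 68$)
$\sqrt{\left(\left(-5\right) \left(-4\right) - 1\right) 0 + q} = \sqrt{\left(\left(-5\right) \left(-4\right) - 1\right) 0 + 68} = \sqrt{\left(20 - 1\right) 0 + 68} = \sqrt{19 \cdot 0 + 68} = \sqrt{0 + 68} = \sqrt{68} = 2 \sqrt{17}$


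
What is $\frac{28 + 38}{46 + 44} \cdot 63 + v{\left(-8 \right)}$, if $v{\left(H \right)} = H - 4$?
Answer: $\frac{171}{5} \approx 34.2$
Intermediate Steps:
$v{\left(H \right)} = -4 + H$ ($v{\left(H \right)} = H - 4 = -4 + H$)
$\frac{28 + 38}{46 + 44} \cdot 63 + v{\left(-8 \right)} = \frac{28 + 38}{46 + 44} \cdot 63 - 12 = \frac{66}{90} \cdot 63 - 12 = 66 \cdot \frac{1}{90} \cdot 63 - 12 = \frac{11}{15} \cdot 63 - 12 = \frac{231}{5} - 12 = \frac{171}{5}$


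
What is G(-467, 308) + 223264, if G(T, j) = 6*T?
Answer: 220462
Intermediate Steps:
G(-467, 308) + 223264 = 6*(-467) + 223264 = -2802 + 223264 = 220462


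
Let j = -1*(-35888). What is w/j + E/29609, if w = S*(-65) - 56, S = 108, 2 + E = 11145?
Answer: 47596675/265651948 ≈ 0.17917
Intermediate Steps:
E = 11143 (E = -2 + 11145 = 11143)
j = 35888
w = -7076 (w = 108*(-65) - 56 = -7020 - 56 = -7076)
w/j + E/29609 = -7076/35888 + 11143/29609 = -7076*1/35888 + 11143*(1/29609) = -1769/8972 + 11143/29609 = 47596675/265651948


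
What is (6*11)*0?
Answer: 0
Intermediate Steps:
(6*11)*0 = 66*0 = 0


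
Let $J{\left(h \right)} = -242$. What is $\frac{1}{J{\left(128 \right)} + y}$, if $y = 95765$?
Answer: $\frac{1}{95523} \approx 1.0469 \cdot 10^{-5}$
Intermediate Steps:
$\frac{1}{J{\left(128 \right)} + y} = \frac{1}{-242 + 95765} = \frac{1}{95523}$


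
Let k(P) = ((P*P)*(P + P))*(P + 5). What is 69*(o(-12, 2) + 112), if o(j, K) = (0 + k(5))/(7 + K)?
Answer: 80684/3 ≈ 26895.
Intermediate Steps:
k(P) = 2*P³*(5 + P) (k(P) = (P²*(2*P))*(5 + P) = (2*P³)*(5 + P) = 2*P³*(5 + P))
o(j, K) = 2500/(7 + K) (o(j, K) = (0 + 2*5³*(5 + 5))/(7 + K) = (0 + 2*125*10)/(7 + K) = (0 + 2500)/(7 + K) = 2500/(7 + K))
69*(o(-12, 2) + 112) = 69*(2500/(7 + 2) + 112) = 69*(2500/9 + 112) = 69*(3508/9) = 80684/3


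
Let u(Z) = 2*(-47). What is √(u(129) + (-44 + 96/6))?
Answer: I*√122 ≈ 11.045*I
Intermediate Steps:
u(Z) = -94
√(u(129) + (-44 + 96/6)) = √(-94 + (-44 + 96/6)) = √(-94 + (-44 + (⅙)*96)) = √(-94 + (-44 + 16)) = √(-94 - 28) = √(-122) = I*√122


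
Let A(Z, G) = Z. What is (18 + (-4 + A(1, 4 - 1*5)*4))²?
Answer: 324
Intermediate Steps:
(18 + (-4 + A(1, 4 - 1*5)*4))² = (18 + (-4 + 1*4))² = (18 + (-4 + 4))² = (18 + 0)² = 18² = 324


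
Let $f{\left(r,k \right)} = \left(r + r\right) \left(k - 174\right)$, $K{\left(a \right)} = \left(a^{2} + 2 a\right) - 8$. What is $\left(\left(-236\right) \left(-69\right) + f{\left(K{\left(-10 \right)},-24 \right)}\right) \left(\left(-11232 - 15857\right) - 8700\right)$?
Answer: $437627892$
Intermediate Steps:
$K{\left(a \right)} = -8 + a^{2} + 2 a$
$f{\left(r,k \right)} = 2 r \left(-174 + k\right)$
$\left(\left(-236\right) \left(-69\right) + f{\left(K{\left(-10 \right)},-24 \right)}\right) \left(\left(-11232 - 15857\right) - 8700\right) = \left(\left(-236\right) \left(-69\right) + 2 \left(-8 + \left(-10\right)^{2} + 2 \left(-10\right)\right) \left(-174 - 24\right)\right) \left(\left(-11232 - 15857\right) - 8700\right) = \left(16284 + 2 \left(-8 + 100 - 20\right) \left(-198\right)\right) \left(\left(-11232 - 15857\right) - 8700\right) = \left(16284 + 2 \cdot 72 \left(-198\right)\right) \left(-27089 - 8700\right) = \left(16284 - 28512\right) \left(-35789\right) = \left(-12228\right) \left(-35789\right) = 437627892$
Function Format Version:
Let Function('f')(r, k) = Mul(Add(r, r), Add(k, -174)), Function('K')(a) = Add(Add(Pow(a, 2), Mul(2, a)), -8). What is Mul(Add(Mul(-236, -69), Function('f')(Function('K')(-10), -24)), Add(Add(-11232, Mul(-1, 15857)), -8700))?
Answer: 437627892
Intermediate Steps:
Function('K')(a) = Add(-8, Pow(a, 2), Mul(2, a))
Function('f')(r, k) = Mul(2, r, Add(-174, k)) (Function('f')(r, k) = Mul(Mul(2, r), Add(-174, k)) = Mul(2, r, Add(-174, k)))
Mul(Add(Mul(-236, -69), Function('f')(Function('K')(-10), -24)), Add(Add(-11232, Mul(-1, 15857)), -8700)) = Mul(Add(Mul(-236, -69), Mul(2, Add(-8, Pow(-10, 2), Mul(2, -10)), Add(-174, -24))), Add(Add(-11232, Mul(-1, 15857)), -8700)) = Mul(Add(16284, Mul(2, Add(-8, 100, -20), -198)), Add(Add(-11232, -15857), -8700)) = Mul(Add(16284, Mul(2, 72, -198)), Add(-27089, -8700)) = Mul(Add(16284, -28512), -35789) = Mul(-12228, -35789) = 437627892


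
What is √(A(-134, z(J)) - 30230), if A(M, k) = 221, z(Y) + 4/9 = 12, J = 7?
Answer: I*√30009 ≈ 173.23*I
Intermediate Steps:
z(Y) = 104/9 (z(Y) = -4/9 + 12 = 104/9)
√(A(-134, z(J)) - 30230) = √(221 - 30230) = √(-30009) = I*√30009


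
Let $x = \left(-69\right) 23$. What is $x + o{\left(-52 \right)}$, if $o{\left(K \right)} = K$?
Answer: $-1639$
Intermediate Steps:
$x = -1587$
$x + o{\left(-52 \right)} = -1587 - 52 = -1639$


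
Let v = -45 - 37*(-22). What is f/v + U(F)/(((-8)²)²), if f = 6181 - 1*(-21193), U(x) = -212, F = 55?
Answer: 27990219/787456 ≈ 35.545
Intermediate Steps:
v = 769 (v = -45 + 814 = 769)
f = 27374 (f = 6181 + 21193 = 27374)
f/v + U(F)/(((-8)²)²) = 27374/769 - 212/(((-8)²)²) = 27374*(1/769) - 212/(64²) = 27374/769 - 212/4096 = 27374/769 - 212*1/4096 = 27374/769 - 53/1024 = 27990219/787456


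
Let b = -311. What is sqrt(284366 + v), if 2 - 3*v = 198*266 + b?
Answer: sqrt(2402229)/3 ≈ 516.64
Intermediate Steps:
v = -52355/3 (v = 2/3 - (198*266 - 311)/3 = 2/3 - (52668 - 311)/3 = 2/3 - 1/3*52357 = 2/3 - 52357/3 = -52355/3 ≈ -17452.)
sqrt(284366 + v) = sqrt(284366 - 52355/3) = sqrt(800743/3) = sqrt(2402229)/3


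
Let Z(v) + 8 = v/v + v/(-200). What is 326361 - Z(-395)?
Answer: 13054641/40 ≈ 3.2637e+5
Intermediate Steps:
Z(v) = -7 - v/200 (Z(v) = -8 + (v/v + v/(-200)) = -8 + (1 + v*(-1/200)) = -8 + (1 - v/200) = -7 - v/200)
326361 - Z(-395) = 326361 - (-7 - 1/200*(-395)) = 326361 - (-7 + 79/40) = 326361 - 1*(-201/40) = 326361 + 201/40 = 13054641/40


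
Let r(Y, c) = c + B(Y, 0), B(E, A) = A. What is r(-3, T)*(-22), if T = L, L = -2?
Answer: 44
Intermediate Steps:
T = -2
r(Y, c) = c (r(Y, c) = c + 0 = c)
r(-3, T)*(-22) = -2*(-22) = 44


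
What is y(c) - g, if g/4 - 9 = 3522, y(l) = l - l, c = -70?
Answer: -14124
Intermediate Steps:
y(l) = 0
g = 14124 (g = 36 + 4*3522 = 36 + 14088 = 14124)
y(c) - g = 0 - 1*14124 = 0 - 14124 = -14124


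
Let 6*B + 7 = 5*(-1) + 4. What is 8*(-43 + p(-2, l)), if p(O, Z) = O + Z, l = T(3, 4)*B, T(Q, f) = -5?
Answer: -920/3 ≈ -306.67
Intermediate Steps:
B = -4/3 (B = -7/6 + (5*(-1) + 4)/6 = -7/6 + (-5 + 4)/6 = -7/6 + (1/6)*(-1) = -7/6 - 1/6 = -4/3 ≈ -1.3333)
l = 20/3 (l = -5*(-4/3) = 20/3 ≈ 6.6667)
8*(-43 + p(-2, l)) = 8*(-43 + (-2 + 20/3)) = 8*(-43 + 14/3) = 8*(-115/3) = -920/3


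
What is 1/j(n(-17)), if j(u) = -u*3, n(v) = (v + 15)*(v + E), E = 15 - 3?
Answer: -1/30 ≈ -0.033333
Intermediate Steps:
E = 12
n(v) = (12 + v)*(15 + v) (n(v) = (v + 15)*(v + 12) = (15 + v)*(12 + v) = (12 + v)*(15 + v))
j(u) = -3*u
1/j(n(-17)) = 1/(-3*(180 + (-17)² + 27*(-17))) = 1/(-3*(180 + 289 - 459)) = 1/(-3*10) = 1/(-30) = -1/30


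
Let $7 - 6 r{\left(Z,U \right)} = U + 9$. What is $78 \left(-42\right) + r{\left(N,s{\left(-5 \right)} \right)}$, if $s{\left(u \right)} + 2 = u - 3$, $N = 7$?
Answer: $- \frac{9824}{3} \approx -3274.7$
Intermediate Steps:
$s{\left(u \right)} = -5 + u$ ($s{\left(u \right)} = -2 + \left(u - 3\right) = -2 + \left(-3 + u\right) = -5 + u$)
$r{\left(Z,U \right)} = - \frac{1}{3} - \frac{U}{6}$ ($r{\left(Z,U \right)} = \frac{7}{6} - \frac{U + 9}{6} = \frac{7}{6} - \frac{9 + U}{6} = \frac{7}{6} - \left(\frac{3}{2} + \frac{U}{6}\right) = - \frac{1}{3} - \frac{U}{6}$)
$78 \left(-42\right) + r{\left(N,s{\left(-5 \right)} \right)} = 78 \left(-42\right) - \left(\frac{1}{3} + \frac{-5 - 5}{6}\right) = -3276 - - \frac{4}{3} = -3276 + \left(- \frac{1}{3} + \frac{5}{3}\right) = -3276 + \frac{4}{3} = - \frac{9824}{3}$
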